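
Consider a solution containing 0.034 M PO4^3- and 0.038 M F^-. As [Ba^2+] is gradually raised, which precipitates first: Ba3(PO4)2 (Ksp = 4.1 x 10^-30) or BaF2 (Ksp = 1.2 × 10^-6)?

Ba3(PO4)2

Each salt begins to precipitate when Q = Ksp, i.e. when [Ba^2+] reaches its threshold.
For Ba3(PO4)2: 4.1 x 10^-30 = (0.034)^2 × [Ba^2+]^3  ⇒  [Ba^2+] = 1.5 × 10^-9 M.
For BaF2: 1.2 × 10^-6 = (0.038)^2 × [Ba^2+]  ⇒  [Ba^2+] = 8.3 × 10^-4 M.
The salt with the lower threshold [Ba^2+] precipitates first: Ba3(PO4)2.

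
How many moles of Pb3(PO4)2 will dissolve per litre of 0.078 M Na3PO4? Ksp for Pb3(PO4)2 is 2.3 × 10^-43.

1.1 × 10^-14 M

Pb3(PO4)2(s) ⇌ 3 Pb^2+ + 2 PO4^3-
Ksp = [Pb^2+]^3[PO4^3-]^2
Let s = moles of Pb3(PO4)2 that dissolve per litre. [Pb^2+] = 3s, [PO4^3-] = 0.078 + 2s ≈ 0.078 (Ksp is small, so little additional dissolves).
Ksp ≈ (3s)^3 × (0.078)^2
s = 1.1 × 10^-14 M
Check: 2s = 2.2 × 10^-14 ≪ 0.078, so the approximation is valid.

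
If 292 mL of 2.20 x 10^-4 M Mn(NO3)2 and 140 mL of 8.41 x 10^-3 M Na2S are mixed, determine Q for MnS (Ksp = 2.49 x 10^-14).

4.05e-7

Total volume = 292 + 140 = 432 mL.
[Mn^2+] = 2.20 × 10^-4 × (292/432) = 1.487 x 10^-4 M
[S^2-] = 8.41 × 10^-3 × (140/432) = 2.725 × 10^-3 M
MnS(s) ⇌ Mn^2+(aq) + S^2-(aq), so Q = [Mn^2+][S^2-]
Q = (1.487 × 10^-4)(2.725 × 10^-3) = 4.05 x 10^-7
Q > Ksp, so MnS will precipitate.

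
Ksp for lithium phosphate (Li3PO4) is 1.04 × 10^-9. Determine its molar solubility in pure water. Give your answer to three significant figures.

Li3PO4(s) ⇌ 3 Li^+ + PO4^3-
Ksp = [Li^+]^3[PO4^3-]
With molar solubility s: [Li^+] = 3s, [PO4^3-] = s.
Substituting: Ksp = (3s)^3s = 27s^4
s^4 = 1.04 × 10^-9 / 27, so s = 2.49 × 10^-3 M

s ≈ 2.49e-3 M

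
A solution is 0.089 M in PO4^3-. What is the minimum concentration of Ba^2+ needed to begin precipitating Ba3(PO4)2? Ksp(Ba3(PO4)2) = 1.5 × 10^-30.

Ba3(PO4)2(s) ⇌ 3 Ba^2+(aq) + 2 PO4^3-(aq)
Ksp = [Ba^2+]^3[PO4^3-]^2
Precipitation begins when Q = Ksp. With [PO4^3-] = 0.089 M:
1.5 × 10^-30 = (0.089)^2 × [Ba^2+]^3
[Ba^2+] = (1.5 × 10^-30 / 7.92 × 10^-3)^(1/3) = 5.7 x 10^-10 M

[Ba^2+] = 5.7 × 10^-10 M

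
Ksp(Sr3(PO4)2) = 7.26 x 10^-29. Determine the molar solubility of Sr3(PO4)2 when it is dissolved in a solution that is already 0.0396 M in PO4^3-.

Sr3(PO4)2(s) ⇌ 3 Sr^2+ + 2 PO4^3-
Ksp = [Sr^2+]^3[PO4^3-]^2
If s mol/L dissolves here, [Sr^2+] = 3s, [PO4^3-] = 0.0396 + 2s ≈ 0.0396 (Ksp is small, so little additional dissolves).
Ksp ≈ (3s)^3 × (0.0396)^2
s = 1.20 × 10^-9 M
Check: 2s = 2.4 x 10^-9 ≪ 0.0396, so the approximation is valid.

s ≈ 1.20 × 10^-9 M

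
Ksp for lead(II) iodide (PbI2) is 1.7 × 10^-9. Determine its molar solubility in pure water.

PbI2(s) <=> Pb^2+ + 2 I^-
Ksp = [Pb^2+][I^-]^2
For each mole of PbI2 that dissolves: [Pb^2+] = s, [I^-] = 2s.
Ksp = s(2s)^2 = 4s^3
s = (1.7 × 10^-9 / 4)^(1/3) = 7.5 × 10^-4 M

s = 7.5 × 10^-4 M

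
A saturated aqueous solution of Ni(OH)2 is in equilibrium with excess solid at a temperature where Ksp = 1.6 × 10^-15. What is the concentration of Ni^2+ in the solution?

[Ni^2+] ≈ 7.4 × 10^-6 M

Ni(OH)2(s) <=> Ni^2+(aq) + 2 OH^-(aq)
Ksp = [Ni^2+][OH^-]^2
For each mole of Ni(OH)2 that dissolves: [Ni^2+] = s, [OH^-] = 2s.
So Ksp = s × (2s)^2 = 4s^3
Solving, s = (1.6 × 10^-15/4)^(1/3) = 7.37 × 10^-6 M
[Ni^2+] = s = 7.4 × 10^-6 M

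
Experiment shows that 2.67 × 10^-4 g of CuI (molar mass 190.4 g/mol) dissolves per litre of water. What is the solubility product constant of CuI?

Molar solubility s = (2.67 × 10^-4 g/L) / (190.4 g/mol) = 1.402 x 10^-6 M.
CuI(s) ⇌ Cu^+(aq) + I^-(aq)
Let s = molar solubility. Then [Cu^+] = s and [I^-] = s.
Ksp = [Cu^+][I^-]
Ksp = s^2
With s = 1.402 × 10^-6: Ksp = 1.97 × 10^-12

1.97e-12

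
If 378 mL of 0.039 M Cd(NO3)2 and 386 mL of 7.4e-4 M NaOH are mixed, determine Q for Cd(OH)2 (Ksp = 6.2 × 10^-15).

2.7e-9

Total volume = 378 + 386 = 764 mL.
[Cd^2+] = 3.9 x 10^-2 × (378/764) = 1.93 × 10^-2 M
[OH^-] = 7.4 × 10^-4 × (386/764) = 3.74 × 10^-4 M
Cd(OH)2(s) <=> Cd^2+ + 2 OH^-, so Q = [Cd^2+][OH^-]^2
Q = (1.93 x 10^-2)(3.74 × 10^-4)^2 = 2.7 × 10^-9
Q > Ksp, so Cd(OH)2 will precipitate.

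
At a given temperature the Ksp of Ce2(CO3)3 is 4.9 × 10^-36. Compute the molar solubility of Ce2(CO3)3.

3.4 × 10^-8 M

Ce2(CO3)3(s) ⇌ 2 Ce^3+(aq) + 3 CO3^2-(aq)
Ksp = [Ce^3+]^2[CO3^2-]^3
For each mole of Ce2(CO3)3 that dissolves: [Ce^3+] = 2s, [CO3^2-] = 3s.
Substituting: Ksp = (2s)^2(3s)^3 = 108s^5
s = (4.9 × 10^-36 / 108)^(1/5) = 3.4 x 10^-8 M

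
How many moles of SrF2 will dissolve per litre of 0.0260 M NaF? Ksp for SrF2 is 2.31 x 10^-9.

s = 3.42 × 10^-6 M

SrF2(s) ⇌ Sr^2+(aq) + 2 F^-(aq)
Ksp = [Sr^2+][F^-]^2
Let s = moles of SrF2 that dissolve per litre. [Sr^2+] = s, [F^-] = 0.0260 + 2s ≈ 0.0260 (since F^- from NaF dominates).
Ksp ≈ s × (0.0260)^2
s = 3.42 x 10^-6 M
Check: 2s = 6.8 x 10^-6 ≪ 0.0260, so the approximation is valid.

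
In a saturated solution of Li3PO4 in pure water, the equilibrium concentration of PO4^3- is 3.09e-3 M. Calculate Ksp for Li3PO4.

Ksp = 2.46e-9

Li3PO4(s) ⇌ 3 Li^+ + PO4^3-
Stoichiometry gives [Li^+] = (3/1)[PO4^3-] = 9.270 × 10^-3 M.
Ksp = [Li^+]^3[PO4^3-]
Ksp = (9.270 × 10^-3)^3 × 3.09 × 10^-3 = 2.46 x 10^-9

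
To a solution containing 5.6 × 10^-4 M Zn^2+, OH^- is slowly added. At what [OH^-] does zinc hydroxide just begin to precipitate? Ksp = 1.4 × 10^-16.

Zn(OH)2(s) ⇌ Zn^2+ + 2 OH^-
Ksp = [Zn^2+][OH^-]^2
Precipitation begins when Q = Ksp. With [Zn^2+] = 5.6 × 10^-4 M:
1.4 × 10^-16 = (5.6 × 10^-4) × [OH^-]^2
[OH^-] = (1.4 × 10^-16 / 5.6 x 10^-4)^(1/2) = 5.0 x 10^-7 M

[OH^-] = 5.0e-7 M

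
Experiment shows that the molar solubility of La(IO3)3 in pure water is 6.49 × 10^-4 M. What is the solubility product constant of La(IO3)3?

La(IO3)3(s) ⇌ La^3+ + 3 IO3^-
Let s = molar solubility. Then [La^3+] = s and [IO3^-] = 3s.
Ksp = [La^3+][IO3^-]^3
So Ksp = s × (3s)^3 = 27s^4
Ksp = 27 × (6.49 × 10^-4)^4 = 4.79 × 10^-12

Ksp ≈ 4.79e-12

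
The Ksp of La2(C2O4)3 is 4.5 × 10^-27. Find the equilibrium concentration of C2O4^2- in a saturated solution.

La2(C2O4)3(s) ⇌ 2 La^3+ + 3 C2O4^2-
Ksp = [La^3+]^2[C2O4^2-]^3
With molar solubility s: [La^3+] = 2s, [C2O4^2-] = 3s.
So Ksp = (2s)^2 × (3s)^3 = 108s^5
s^5 = 4.5 × 10^-27 / 108, so s = 2.11 × 10^-6 M
[C2O4^2-] = 3s = 6.3 × 10^-6 M

[C2O4^2-] = 6.3e-6 M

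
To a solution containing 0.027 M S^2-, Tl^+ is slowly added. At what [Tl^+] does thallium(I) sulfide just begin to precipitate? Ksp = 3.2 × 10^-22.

Tl2S(s) ⇌ 2 Tl^+ + S^2-
Ksp = [Tl^+]^2[S^2-]
Precipitation begins when Q = Ksp. With [S^2-] = 0.027 M:
3.2 × 10^-22 = (0.027) × [Tl^+]^2
[Tl^+] = (3.2 × 10^-22 / 2.7 × 10^-2)^(1/2) = 1.1 × 10^-10 M

[Tl^+] ≈ 1.1 × 10^-10 M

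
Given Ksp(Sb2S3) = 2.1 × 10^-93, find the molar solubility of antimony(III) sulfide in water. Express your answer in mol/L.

Sb2S3(s) ⇌ 2 Sb^3+(aq) + 3 S^2-(aq)
Ksp = [Sb^3+]^2[S^2-]^3
If s mol/L of Sb2S3 dissolves, [Sb^3+] = 2s and [S^2-] = 3s.
Ksp = (2s)^2(3s)^3 = 108s^5
Solving, s = (2.1 × 10^-93/108)^(1/5) = 1.1 x 10^-19 M

s = 1.1e-19 M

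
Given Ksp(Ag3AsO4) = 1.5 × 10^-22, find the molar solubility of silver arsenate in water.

s ≈ 1.5 × 10^-6 M

Ag3AsO4(s) <=> 3 Ag^+(aq) + AsO4^3-(aq)
Ksp = [Ag^+]^3[AsO4^3-]
With molar solubility s: [Ag^+] = 3s, [AsO4^3-] = s.
Ksp = (3s)^3s = 27s^4
Solving, s = (1.5 × 10^-22/27)^(1/4) = 1.5 x 10^-6 M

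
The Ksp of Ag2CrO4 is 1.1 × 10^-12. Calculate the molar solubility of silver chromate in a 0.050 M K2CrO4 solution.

s ≈ 2.3 × 10^-6 M

Ag2CrO4(s) ⇌ 2 Ag^+(aq) + CrO4^2-(aq)
Ksp = [Ag^+]^2[CrO4^2-]
Let s = moles of Ag2CrO4 that dissolve per litre. [Ag^+] = 2s, [CrO4^2-] = 0.050 + s ≈ 0.050 (common-ion effect: CrO4^2- is already 0.050 M).
Ksp ≈ (2s)^2 × 0.050
s = 2.3 x 10^-6 M
Check: s = 2.3 × 10^-6 ≪ 0.050, so the approximation is valid.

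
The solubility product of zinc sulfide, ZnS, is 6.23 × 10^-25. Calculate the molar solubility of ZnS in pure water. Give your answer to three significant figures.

7.89 x 10^-13 M

ZnS(s) ⇌ Zn^2+ + S^2-
Ksp = [Zn^2+][S^2-]
For each mole of ZnS that dissolves: [Zn^2+] = s, [S^2-] = s.
Ksp = s × s = s^2
s = (6.23 × 10^-25)^(1/2) = 7.89 × 10^-13 M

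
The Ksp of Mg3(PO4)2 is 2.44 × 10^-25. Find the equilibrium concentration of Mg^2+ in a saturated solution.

Mg3(PO4)2(s) ⇌ 3 Mg^2+(aq) + 2 PO4^3-(aq)
Ksp = [Mg^2+]^3[PO4^3-]^2
Let s = molar solubility. Then [Mg^2+] = 3s and [PO4^3-] = 2s.
Substituting: Ksp = (3s)^3(2s)^2 = 108s^5
Solving, s = (2.44 × 10^-25/108)^(1/5) = 4.686 × 10^-6 M
[Mg^2+] = 3s = 1.41 x 10^-5 M

[Mg^2+] = 1.41 x 10^-5 M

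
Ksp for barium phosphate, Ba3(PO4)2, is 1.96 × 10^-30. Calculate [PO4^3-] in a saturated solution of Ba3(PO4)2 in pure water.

Ba3(PO4)2(s) ⇌ 3 Ba^2+ + 2 PO4^3-
Ksp = [Ba^2+]^3[PO4^3-]^2
Let s = molar solubility. Then [Ba^2+] = 3s and [PO4^3-] = 2s.
Ksp = (3s)^3(2s)^2 = 108s^5
s = (1.96 × 10^-30 / 108)^(1/5) = 4.485 × 10^-7 M
[PO4^3-] = 2s = 8.97 × 10^-7 M

[PO4^3-] = 8.97 × 10^-7 M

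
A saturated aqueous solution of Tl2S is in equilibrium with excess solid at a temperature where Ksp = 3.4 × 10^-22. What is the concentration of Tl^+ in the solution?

8.8 × 10^-8 M

Tl2S(s) <=> 2 Tl^+(aq) + S^2-(aq)
Ksp = [Tl^+]^2[S^2-]
For each mole of Tl2S that dissolves: [Tl^+] = 2s, [S^2-] = s.
So Ksp = (2s)^2 × s = 4s^3
Solving, s = (3.4 × 10^-22/4)^(1/3) = 4.40 × 10^-8 M
[Tl^+] = 2s = 8.8 × 10^-8 M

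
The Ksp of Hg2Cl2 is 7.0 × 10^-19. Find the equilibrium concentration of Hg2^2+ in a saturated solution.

Hg2Cl2(s) <=> Hg2^2+(aq) + 2 Cl^-(aq)
Ksp = [Hg2^2+][Cl^-]^2
For each mole of Hg2Cl2 that dissolves: [Hg2^2+] = s, [Cl^-] = 2s.
Ksp = s(2s)^2 = 4s^3
s^3 = 7.0 × 10^-19 / 4, so s = 5.59 × 10^-7 M
[Hg2^2+] = s = 5.6 × 10^-7 M

[Hg2^2+] ≈ 5.6 × 10^-7 M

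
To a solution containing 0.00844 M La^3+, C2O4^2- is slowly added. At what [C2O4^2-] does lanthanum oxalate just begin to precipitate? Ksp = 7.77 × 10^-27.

La2(C2O4)3(s) <=> 2 La^3+(aq) + 3 C2O4^2-(aq)
Ksp = [La^3+]^2[C2O4^2-]^3
Precipitation begins when Q = Ksp. With [La^3+] = 0.00844 M:
7.77 × 10^-27 = (0.00844)^2 × [C2O4^2-]^3
[C2O4^2-] = (7.77 × 10^-27 / 7.123 × 10^-5)^(1/3) = 4.78 × 10^-8 M

4.78 x 10^-8 M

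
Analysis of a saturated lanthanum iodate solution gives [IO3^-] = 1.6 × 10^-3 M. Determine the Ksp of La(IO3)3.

La(IO3)3(s) <=> La^3+(aq) + 3 IO3^-(aq)
Stoichiometry gives [La^3+] = (1/3)[IO3^-] = 5.33 x 10^-4 M.
Ksp = [La^3+][IO3^-]^3
Ksp = 5.33 × 10^-4 × (1.6 x 10^-3)^3 = 2.2 × 10^-12

Ksp ≈ 2.2 × 10^-12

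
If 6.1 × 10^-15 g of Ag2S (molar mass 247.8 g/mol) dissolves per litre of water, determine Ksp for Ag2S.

Ksp = 6.0e-50

Molar solubility s = (6.1 × 10^-15 g/L) / (247.8 g/mol) = 2.46 x 10^-17 M.
Ag2S(s) ⇌ 2 Ag^+ + S^2-
If s mol/L of Ag2S dissolves, [Ag^+] = 2s and [S^2-] = s.
Ksp = [Ag^+]^2[S^2-]
Substituting: Ksp = (2s)^2s = 4s^3
With s = 2.46 × 10^-17: Ksp = 6.0 × 10^-50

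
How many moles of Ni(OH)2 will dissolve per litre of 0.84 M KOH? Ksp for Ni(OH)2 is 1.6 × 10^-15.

s ≈ 2.3 × 10^-15 M

Ni(OH)2(s) <=> Ni^2+(aq) + 2 OH^-(aq)
Ksp = [Ni^2+][OH^-]^2
If s mol/L dissolves here, [Ni^2+] = s, [OH^-] = 0.84 + 2s ≈ 0.84 (common-ion effect: OH^- is already 0.84 M).
Ksp ≈ s × (0.84)^2
s = 2.3 × 10^-15 M
Check: 2s = 4.5 x 10^-15 ≪ 0.84, so the approximation is valid.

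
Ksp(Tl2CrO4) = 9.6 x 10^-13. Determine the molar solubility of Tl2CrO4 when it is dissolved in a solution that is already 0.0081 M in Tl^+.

1.5 x 10^-8 M

Tl2CrO4(s) ⇌ 2 Tl^+ + CrO4^2-
Ksp = [Tl^+]^2[CrO4^2-]
If s mol/L dissolves here, [Tl^+] = 0.0081 + 2s ≈ 0.0081, [CrO4^2-] = s (Ksp is small, so little additional dissolves).
Ksp ≈ (0.0081)^2 × s
s = 1.5 × 10^-8 M
Check: 2s = 2.9 x 10^-8 ≪ 0.0081, so the approximation is valid.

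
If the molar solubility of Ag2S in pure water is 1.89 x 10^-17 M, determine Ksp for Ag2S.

Ag2S(s) ⇌ 2 Ag^+(aq) + S^2-(aq)
With molar solubility s: [Ag^+] = 2s, [S^2-] = s.
Ksp = [Ag^+]^2[S^2-]
So Ksp = (2s)^2 × s = 4s^3
With s = 1.89 x 10^-17: Ksp = 2.70 x 10^-50

Ksp ≈ 2.70e-50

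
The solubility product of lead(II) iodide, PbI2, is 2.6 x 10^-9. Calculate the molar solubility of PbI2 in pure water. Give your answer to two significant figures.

PbI2(s) ⇌ Pb^2+ + 2 I^-
Ksp = [Pb^2+][I^-]^2
If s mol/L of PbI2 dissolves, [Pb^2+] = s and [I^-] = 2s.
Ksp = s(2s)^2 = 4s^3
Solving, s = (2.6 x 10^-9/4)^(1/3) = 8.7 x 10^-4 M

s ≈ 8.7 x 10^-4 M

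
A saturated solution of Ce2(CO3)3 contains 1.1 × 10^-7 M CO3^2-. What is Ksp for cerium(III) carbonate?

Ce2(CO3)3(s) <=> 2 Ce^3+(aq) + 3 CO3^2-(aq)
Stoichiometry gives [Ce^3+] = (2/3)[CO3^2-] = 7.33 × 10^-8 M.
Ksp = [Ce^3+]^2[CO3^2-]^3
Ksp = (7.33 x 10^-8)^2 × (1.1 × 10^-7)^3 = 7.2 x 10^-36

Ksp ≈ 7.2 × 10^-36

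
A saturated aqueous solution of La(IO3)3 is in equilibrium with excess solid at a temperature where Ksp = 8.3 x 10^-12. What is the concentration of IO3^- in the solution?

[IO3^-] ≈ 2.2e-3 M

La(IO3)3(s) ⇌ La^3+(aq) + 3 IO3^-(aq)
Ksp = [La^3+][IO3^-]^3
With molar solubility s: [La^3+] = s, [IO3^-] = 3s.
So Ksp = s × (3s)^3 = 27s^4
s = (8.3 x 10^-12 / 27)^(1/4) = 7.45 × 10^-4 M
[IO3^-] = 3s = 2.2 × 10^-3 M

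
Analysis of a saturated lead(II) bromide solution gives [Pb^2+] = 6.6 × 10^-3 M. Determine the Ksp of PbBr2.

Ksp ≈ 1.1 x 10^-6

PbBr2(s) <=> Pb^2+(aq) + 2 Br^-(aq)
Stoichiometry gives [Br^-] = (2/1)[Pb^2+] = 1.32 × 10^-2 M.
Ksp = [Pb^2+][Br^-]^2
Ksp = 6.6 x 10^-3 × (1.32 × 10^-2)^2 = 1.1 x 10^-6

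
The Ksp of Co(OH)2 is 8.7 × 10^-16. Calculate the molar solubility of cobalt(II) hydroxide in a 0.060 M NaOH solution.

s ≈ 2.4 × 10^-13 M

Co(OH)2(s) ⇌ Co^2+ + 2 OH^-
Ksp = [Co^2+][OH^-]^2
Let s = moles of Co(OH)2 that dissolve per litre. [Co^2+] = s, [OH^-] = 0.060 + 2s ≈ 0.060 (since OH^- from NaOH dominates).
Ksp ≈ s × (0.060)^2
s = 2.4 × 10^-13 M
Check: 2s = 4.8 × 10^-13 ≪ 0.060, so the approximation is valid.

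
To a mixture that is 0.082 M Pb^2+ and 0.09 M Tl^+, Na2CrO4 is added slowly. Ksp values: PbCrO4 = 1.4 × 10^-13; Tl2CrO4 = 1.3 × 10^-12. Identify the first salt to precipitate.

PbCrO4

Each salt begins to precipitate when Q = Ksp, i.e. when [CrO4^2-] reaches its threshold.
For PbCrO4: 1.4 × 10^-13 = 0.082 × [CrO4^2-]  ⇒  [CrO4^2-] = 1.7 × 10^-12 M.
For Tl2CrO4: 1.3 × 10^-12 = (0.09)^2 × [CrO4^2-]  ⇒  [CrO4^2-] = 1.6 x 10^-10 M.
The salt with the lower threshold [CrO4^2-] precipitates first: PbCrO4.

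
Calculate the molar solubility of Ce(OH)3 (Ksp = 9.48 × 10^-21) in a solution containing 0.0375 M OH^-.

s = 1.80e-16 M

Ce(OH)3(s) ⇌ Ce^3+ + 3 OH^-
Ksp = [Ce^3+][OH^-]^3
Let s = moles of Ce(OH)3 that dissolve per litre. [Ce^3+] = s, [OH^-] = 0.0375 + 3s ≈ 0.0375 (common-ion effect: OH^- is already 0.0375 M).
Ksp ≈ s × (0.0375)^3
s = 1.80 x 10^-16 M
Check: 3s = 5.4 x 10^-16 ≪ 0.0375, so the approximation is valid.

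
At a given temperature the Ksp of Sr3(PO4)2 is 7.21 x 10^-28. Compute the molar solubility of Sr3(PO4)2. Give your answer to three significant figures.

s = 1.46e-6 M

Sr3(PO4)2(s) ⇌ 3 Sr^2+ + 2 PO4^3-
Ksp = [Sr^2+]^3[PO4^3-]^2
For each mole of Sr3(PO4)2 that dissolves: [Sr^2+] = 3s, [PO4^3-] = 2s.
Ksp = (3s)^3(2s)^2 = 108s^5
s^5 = 7.21 x 10^-28 / 108, so s = 1.46 × 10^-6 M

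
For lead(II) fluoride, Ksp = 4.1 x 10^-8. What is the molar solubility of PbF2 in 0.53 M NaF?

PbF2(s) <=> Pb^2+(aq) + 2 F^-(aq)
Ksp = [Pb^2+][F^-]^2
Let s be the molar solubility in this solution. [Pb^2+] = s, [F^-] = 0.53 + 2s ≈ 0.53 (Ksp is small, so little additional dissolves).
Ksp ≈ s × (0.53)^2
s = 1.5 x 10^-7 M
Check: 2s = 2.9 × 10^-7 ≪ 0.53, so the approximation is valid.

s ≈ 1.5 × 10^-7 M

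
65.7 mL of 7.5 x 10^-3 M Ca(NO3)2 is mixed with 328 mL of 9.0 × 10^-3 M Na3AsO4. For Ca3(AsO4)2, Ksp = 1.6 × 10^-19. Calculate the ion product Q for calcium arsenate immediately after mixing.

Total volume = 65.7 + 328 = 393.7 mL.
[Ca^2+] = 7.5 x 10^-3 × (65.7/393.7) = 1.25 x 10^-3 M
[AsO4^3-] = 9.0 x 10^-3 × (328/393.7) = 7.50 × 10^-3 M
Ca3(AsO4)2(s) <=> 3 Ca^2+(aq) + 2 AsO4^3-(aq), so Q = [Ca^2+]^3[AsO4^3-]^2
Q = (1.25 × 10^-3)^3(7.50 × 10^-3)^2 = 1.1 x 10^-13
Q > Ksp, so Ca3(AsO4)2 will precipitate.

1.1e-13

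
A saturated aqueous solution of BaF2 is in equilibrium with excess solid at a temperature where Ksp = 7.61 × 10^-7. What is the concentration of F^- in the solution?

BaF2(s) <=> Ba^2+(aq) + 2 F^-(aq)
Ksp = [Ba^2+][F^-]^2
Let s = molar solubility. Then [Ba^2+] = s and [F^-] = 2s.
Ksp = s(2s)^2 = 4s^3
Solving, s = (7.61 × 10^-7/4)^(1/3) = 5.751 × 10^-3 M
[F^-] = 2s = 1.15 × 10^-2 M

[F^-] = 1.15e-2 M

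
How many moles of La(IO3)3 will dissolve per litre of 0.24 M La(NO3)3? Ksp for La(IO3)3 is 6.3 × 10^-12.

La(IO3)3(s) ⇌ La^3+ + 3 IO3^-
Ksp = [La^3+][IO3^-]^3
Let s = moles of La(IO3)3 that dissolve per litre. [La^3+] = 0.24 + s ≈ 0.24, [IO3^-] = 3s (Ksp is small, so little additional dissolves).
Ksp ≈ 0.24 × (3s)^3
s = 9.9 × 10^-5 M
Check: s = 9.9 × 10^-5 ≪ 0.24, so the approximation is valid.

s = 9.9 × 10^-5 M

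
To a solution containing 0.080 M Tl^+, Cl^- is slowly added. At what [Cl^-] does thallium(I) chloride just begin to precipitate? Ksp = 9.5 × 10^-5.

TlCl(s) ⇌ Tl^+ + Cl^-
Ksp = [Tl^+][Cl^-]
Precipitation begins when Q = Ksp. With [Tl^+] = 0.080 M:
9.5 × 10^-5 = (0.080) × [Cl^-]
[Cl^-] = (9.5 × 10^-5 / 8.0 × 10^-2) = 1.2 × 10^-3 M

[Cl^-] ≈ 1.2 × 10^-3 M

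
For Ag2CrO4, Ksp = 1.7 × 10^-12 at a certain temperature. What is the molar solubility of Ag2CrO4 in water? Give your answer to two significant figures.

Ag2CrO4(s) ⇌ 2 Ag^+(aq) + CrO4^2-(aq)
Ksp = [Ag^+]^2[CrO4^2-]
With molar solubility s: [Ag^+] = 2s, [CrO4^2-] = s.
Substituting: Ksp = (2s)^2s = 4s^3
s = (1.7 × 10^-12 / 4)^(1/3) = 7.5 × 10^-5 M

7.5 x 10^-5 M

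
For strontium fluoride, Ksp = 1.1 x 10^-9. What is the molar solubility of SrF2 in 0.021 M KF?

2.5e-6 M

SrF2(s) ⇌ Sr^2+ + 2 F^-
Ksp = [Sr^2+][F^-]^2
If s mol/L dissolves here, [Sr^2+] = s, [F^-] = 0.021 + 2s ≈ 0.021 (since F^- from KF dominates).
Ksp ≈ s × (0.021)^2
s = 2.5 × 10^-6 M
Check: 2s = 5.0 x 10^-6 ≪ 0.021, so the approximation is valid.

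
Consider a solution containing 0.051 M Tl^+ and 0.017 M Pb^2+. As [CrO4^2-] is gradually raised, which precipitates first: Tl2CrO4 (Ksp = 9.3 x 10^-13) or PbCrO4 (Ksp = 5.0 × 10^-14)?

PbCrO4

Precipitation of each salt starts when its ion product equals its Ksp.
For Tl2CrO4: 9.3 x 10^-13 = (0.051)^2 × [CrO4^2-]  ⇒  [CrO4^2-] = 3.6 × 10^-10 M.
For PbCrO4: 5.0 × 10^-14 = 0.017 × [CrO4^2-]  ⇒  [CrO4^2-] = 2.9 × 10^-12 M.
The salt with the lower threshold [CrO4^2-] precipitates first: PbCrO4.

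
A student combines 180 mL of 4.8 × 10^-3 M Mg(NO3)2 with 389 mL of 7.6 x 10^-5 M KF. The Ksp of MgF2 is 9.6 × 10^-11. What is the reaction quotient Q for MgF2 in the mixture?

Total volume = 180 + 389 = 569 mL.
[Mg^2+] = 4.8 x 10^-3 × (180/569) = 1.52 × 10^-3 M
[F^-] = 7.6 × 10^-5 × (389/569) = 5.20 × 10^-5 M
MgF2(s) ⇌ Mg^2+ + 2 F^-, so Q = [Mg^2+][F^-]^2
Q = (1.52 × 10^-3)(5.20 x 10^-5)^2 = 4.1 × 10^-12
Q < Ksp, so no precipitate of MgF2 forms.

Q ≈ 4.1e-12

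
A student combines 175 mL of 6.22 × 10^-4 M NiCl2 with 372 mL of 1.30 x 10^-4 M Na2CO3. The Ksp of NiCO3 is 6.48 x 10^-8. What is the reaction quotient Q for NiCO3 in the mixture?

Total volume = 175 + 372 = 547 mL.
[Ni^2+] = 6.22 × 10^-4 × (175/547) = 1.990 × 10^-4 M
[CO3^2-] = 1.30 × 10^-4 × (372/547) = 8.841 x 10^-5 M
NiCO3(s) ⇌ Ni^2+ + CO3^2-, so Q = [Ni^2+][CO3^2-]
Q = (1.990 × 10^-4)(8.841 × 10^-5) = 1.76 × 10^-8
Q < Ksp, so no precipitate of NiCO3 forms.

Q = 1.76 × 10^-8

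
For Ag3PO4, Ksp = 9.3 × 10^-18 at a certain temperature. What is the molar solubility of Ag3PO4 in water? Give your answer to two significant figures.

Ag3PO4(s) <=> 3 Ag^+ + PO4^3-
Ksp = [Ag^+]^3[PO4^3-]
For each mole of Ag3PO4 that dissolves: [Ag^+] = 3s, [PO4^3-] = s.
Substituting: Ksp = (3s)^3s = 27s^4
Solving, s = (9.3 × 10^-18/27)^(1/4) = 2.4 × 10^-5 M

s ≈ 2.4 × 10^-5 M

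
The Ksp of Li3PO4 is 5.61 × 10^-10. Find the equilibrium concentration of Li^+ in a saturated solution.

Li3PO4(s) <=> 3 Li^+ + PO4^3-
Ksp = [Li^+]^3[PO4^3-]
With molar solubility s: [Li^+] = 3s, [PO4^3-] = s.
So Ksp = (3s)^3 × s = 27s^4
Solving, s = (5.61 × 10^-10/27)^(1/4) = 2.135 × 10^-3 M
[Li^+] = 3s = 6.41 × 10^-3 M

6.41e-3 M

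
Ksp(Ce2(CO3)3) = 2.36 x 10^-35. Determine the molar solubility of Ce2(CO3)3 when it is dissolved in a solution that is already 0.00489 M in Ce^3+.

3.32e-11 M

Ce2(CO3)3(s) ⇌ 2 Ce^3+(aq) + 3 CO3^2-(aq)
Ksp = [Ce^3+]^2[CO3^2-]^3
Let s be the molar solubility in this solution. [Ce^3+] = 0.00489 + 2s ≈ 0.00489, [CO3^2-] = 3s (common-ion effect: Ce^3+ is already 0.00489 M).
Ksp ≈ (0.00489)^2 × (3s)^3
s = 3.32 x 10^-11 M
Check: 2s = 6.6 x 10^-11 ≪ 0.00489, so the approximation is valid.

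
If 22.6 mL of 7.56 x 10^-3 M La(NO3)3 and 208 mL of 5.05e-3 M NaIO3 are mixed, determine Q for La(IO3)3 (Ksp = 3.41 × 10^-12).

Q ≈ 7.00 × 10^-11

Total volume = 22.6 + 208 = 230.6 mL.
[La^3+] = 7.56 × 10^-3 × (22.6/230.6) = 7.409 x 10^-4 M
[IO3^-] = 5.05 × 10^-3 × (208/230.6) = 4.555 × 10^-3 M
La(IO3)3(s) ⇌ La^3+ + 3 IO3^-, so Q = [La^3+][IO3^-]^3
Q = (7.409 × 10^-4)(4.555 × 10^-3)^3 = 7.00 × 10^-11
Q > Ksp, so La(IO3)3 will precipitate.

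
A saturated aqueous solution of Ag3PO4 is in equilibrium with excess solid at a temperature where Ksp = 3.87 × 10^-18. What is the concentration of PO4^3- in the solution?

[PO4^3-] = 1.95 × 10^-5 M

Ag3PO4(s) <=> 3 Ag^+(aq) + PO4^3-(aq)
Ksp = [Ag^+]^3[PO4^3-]
If s mol/L of Ag3PO4 dissolves, [Ag^+] = 3s and [PO4^3-] = s.
So Ksp = (3s)^3 × s = 27s^4
s = (3.87 × 10^-18 / 27)^(1/4) = 1.946 × 10^-5 M
[PO4^3-] = s = 1.95 x 10^-5 M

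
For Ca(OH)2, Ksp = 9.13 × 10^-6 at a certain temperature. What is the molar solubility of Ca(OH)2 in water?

s ≈ 1.32e-2 M

Ca(OH)2(s) ⇌ Ca^2+(aq) + 2 OH^-(aq)
Ksp = [Ca^2+][OH^-]^2
If s mol/L of Ca(OH)2 dissolves, [Ca^2+] = s and [OH^-] = 2s.
So Ksp = s × (2s)^2 = 4s^3
s^3 = 9.13 × 10^-6 / 4, so s = 1.32 x 10^-2 M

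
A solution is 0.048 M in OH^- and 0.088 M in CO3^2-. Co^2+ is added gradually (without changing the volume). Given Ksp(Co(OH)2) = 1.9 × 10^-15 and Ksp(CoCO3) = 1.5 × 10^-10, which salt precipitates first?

Co(OH)2

Precipitation of each salt starts when its ion product equals its Ksp.
For Co(OH)2: 1.9 × 10^-15 = (0.048)^2 × [Co^2+]  ⇒  [Co^2+] = 8.2 × 10^-13 M.
For CoCO3: 1.5 × 10^-10 = 0.088 × [Co^2+]  ⇒  [Co^2+] = 1.7 x 10^-9 M.
The salt with the lower threshold [Co^2+] precipitates first: Co(OH)2.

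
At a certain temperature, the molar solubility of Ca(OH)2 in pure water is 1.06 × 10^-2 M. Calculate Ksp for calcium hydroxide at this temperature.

Ca(OH)2(s) ⇌ Ca^2+ + 2 OH^-
For each mole of Ca(OH)2 that dissolves: [Ca^2+] = s, [OH^-] = 2s.
Ksp = [Ca^2+][OH^-]^2
Substituting: Ksp = s(2s)^2 = 4s^3
Ksp = 4 × (1.06 × 10^-2)^3 = 4.76 x 10^-6

Ksp ≈ 4.76e-6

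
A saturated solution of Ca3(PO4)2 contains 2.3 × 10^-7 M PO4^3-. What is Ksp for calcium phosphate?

Ca3(PO4)2(s) ⇌ 3 Ca^2+ + 2 PO4^3-
Stoichiometry gives [Ca^2+] = (3/2)[PO4^3-] = 3.45 × 10^-7 M.
Ksp = [Ca^2+]^3[PO4^3-]^2
Ksp = (3.45 x 10^-7)^3 × (2.3 × 10^-7)^2 = 2.2 × 10^-33

Ksp ≈ 2.2 × 10^-33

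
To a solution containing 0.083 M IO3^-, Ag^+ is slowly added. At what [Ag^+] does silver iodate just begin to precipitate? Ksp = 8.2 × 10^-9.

9.9 x 10^-8 M

AgIO3(s) ⇌ Ag^+ + IO3^-
Ksp = [Ag^+][IO3^-]
Precipitation begins when Q = Ksp. With [IO3^-] = 0.083 M:
8.2 × 10^-9 = (0.083) × [Ag^+]
[Ag^+] = (8.2 × 10^-9 / 8.3 x 10^-2) = 9.9 × 10^-8 M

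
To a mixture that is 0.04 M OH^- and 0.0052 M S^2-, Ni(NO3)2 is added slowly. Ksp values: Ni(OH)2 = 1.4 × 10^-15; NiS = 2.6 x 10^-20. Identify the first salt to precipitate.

NiS

Each salt begins to precipitate when Q = Ksp, i.e. when [Ni^2+] reaches its threshold.
For Ni(OH)2: 1.4 × 10^-15 = (0.04)^2 × [Ni^2+]  ⇒  [Ni^2+] = 8.8 × 10^-13 M.
For NiS: 2.6 x 10^-20 = 0.0052 × [Ni^2+]  ⇒  [Ni^2+] = 5.0 × 10^-18 M.
The salt with the lower threshold [Ni^2+] precipitates first: NiS.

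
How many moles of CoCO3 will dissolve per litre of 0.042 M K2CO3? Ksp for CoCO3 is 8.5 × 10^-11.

CoCO3(s) ⇌ Co^2+ + CO3^2-
Ksp = [Co^2+][CO3^2-]
Let s = moles of CoCO3 that dissolve per litre. [Co^2+] = s, [CO3^2-] = 0.042 + s ≈ 0.042 (common-ion effect: CO3^2- is already 0.042 M).
Ksp ≈ s × 0.042
s = 2.0 × 10^-9 M
Check: s = 2.0 × 10^-9 ≪ 0.042, so the approximation is valid.

s ≈ 2.0 × 10^-9 M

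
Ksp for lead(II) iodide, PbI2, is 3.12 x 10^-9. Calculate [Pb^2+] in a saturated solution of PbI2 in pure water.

[Pb^2+] ≈ 9.21 × 10^-4 M

PbI2(s) ⇌ Pb^2+(aq) + 2 I^-(aq)
Ksp = [Pb^2+][I^-]^2
If s mol/L of PbI2 dissolves, [Pb^2+] = s and [I^-] = 2s.
So Ksp = s × (2s)^2 = 4s^3
s = (3.12 x 10^-9 / 4)^(1/3) = 9.205 × 10^-4 M
[Pb^2+] = s = 9.21 x 10^-4 M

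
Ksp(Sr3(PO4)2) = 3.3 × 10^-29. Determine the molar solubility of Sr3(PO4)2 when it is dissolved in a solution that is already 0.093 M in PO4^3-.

5.2e-10 M

Sr3(PO4)2(s) <=> 3 Sr^2+ + 2 PO4^3-
Ksp = [Sr^2+]^3[PO4^3-]^2
Let s = moles of Sr3(PO4)2 that dissolve per litre. [Sr^2+] = 3s, [PO4^3-] = 0.093 + 2s ≈ 0.093 (Ksp is small, so little additional dissolves).
Ksp ≈ (3s)^3 × (0.093)^2
s = 5.2 x 10^-10 M
Check: 2s = 1.0 x 10^-9 ≪ 0.093, so the approximation is valid.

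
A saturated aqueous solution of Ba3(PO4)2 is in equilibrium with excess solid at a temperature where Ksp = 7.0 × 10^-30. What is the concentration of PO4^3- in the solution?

[PO4^3-] ≈ 1.2e-6 M

Ba3(PO4)2(s) <=> 3 Ba^2+(aq) + 2 PO4^3-(aq)
Ksp = [Ba^2+]^3[PO4^3-]^2
Let s = molar solubility. Then [Ba^2+] = 3s and [PO4^3-] = 2s.
Substituting: Ksp = (3s)^3(2s)^2 = 108s^5
s = (7.0 × 10^-30 / 108)^(1/5) = 5.79 × 10^-7 M
[PO4^3-] = 2s = 1.2 x 10^-6 M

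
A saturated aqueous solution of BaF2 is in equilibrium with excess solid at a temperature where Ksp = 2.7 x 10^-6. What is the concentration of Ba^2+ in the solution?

BaF2(s) ⇌ Ba^2+ + 2 F^-
Ksp = [Ba^2+][F^-]^2
For each mole of BaF2 that dissolves: [Ba^2+] = s, [F^-] = 2s.
Substituting: Ksp = s(2s)^2 = 4s^3
Solving, s = (2.7 x 10^-6/4)^(1/3) = 8.77 x 10^-3 M
[Ba^2+] = s = 8.8 × 10^-3 M

[Ba^2+] = 8.8 × 10^-3 M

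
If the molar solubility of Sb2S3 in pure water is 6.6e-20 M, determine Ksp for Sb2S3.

Sb2S3(s) <=> 2 Sb^3+ + 3 S^2-
With molar solubility s: [Sb^3+] = 2s, [S^2-] = 3s.
Ksp = [Sb^3+]^2[S^2-]^3
Substituting: Ksp = (2s)^2(3s)^3 = 108s^5
With s = 6.6 × 10^-20: Ksp = 1.4 x 10^-94

Ksp ≈ 1.4e-94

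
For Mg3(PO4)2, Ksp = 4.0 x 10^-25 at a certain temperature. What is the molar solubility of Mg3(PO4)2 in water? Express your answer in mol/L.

5.2 × 10^-6 M

Mg3(PO4)2(s) <=> 3 Mg^2+(aq) + 2 PO4^3-(aq)
Ksp = [Mg^2+]^3[PO4^3-]^2
With molar solubility s: [Mg^2+] = 3s, [PO4^3-] = 2s.
Substituting: Ksp = (3s)^3(2s)^2 = 108s^5
Solving, s = (4.0 x 10^-25/108)^(1/5) = 5.2 x 10^-6 M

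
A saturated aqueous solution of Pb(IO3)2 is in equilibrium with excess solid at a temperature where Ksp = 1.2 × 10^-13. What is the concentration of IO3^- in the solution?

6.2 x 10^-5 M

Pb(IO3)2(s) <=> Pb^2+ + 2 IO3^-
Ksp = [Pb^2+][IO3^-]^2
If s mol/L of Pb(IO3)2 dissolves, [Pb^2+] = s and [IO3^-] = 2s.
Ksp = s(2s)^2 = 4s^3
Solving, s = (1.2 × 10^-13/4)^(1/3) = 3.11 × 10^-5 M
[IO3^-] = 2s = 6.2 x 10^-5 M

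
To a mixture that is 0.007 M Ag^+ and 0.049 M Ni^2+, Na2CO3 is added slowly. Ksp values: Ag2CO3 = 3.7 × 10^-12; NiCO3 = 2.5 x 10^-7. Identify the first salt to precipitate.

Ag2CO3

Each salt begins to precipitate when Q = Ksp, i.e. when [CO3^2-] reaches its threshold.
For Ag2CO3: 3.7 × 10^-12 = (0.007)^2 × [CO3^2-]  ⇒  [CO3^2-] = 7.6 x 10^-8 M.
For NiCO3: 2.5 x 10^-7 = 0.049 × [CO3^2-]  ⇒  [CO3^2-] = 5.1 × 10^-6 M.
The salt with the lower threshold [CO3^2-] precipitates first: Ag2CO3.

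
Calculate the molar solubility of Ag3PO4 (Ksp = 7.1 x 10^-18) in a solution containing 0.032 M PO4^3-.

s = 2.0 × 10^-6 M

Ag3PO4(s) ⇌ 3 Ag^+(aq) + PO4^3-(aq)
Ksp = [Ag^+]^3[PO4^3-]
If s mol/L dissolves here, [Ag^+] = 3s, [PO4^3-] = 0.032 + s ≈ 0.032 (Ksp is small, so little additional dissolves).
Ksp ≈ (3s)^3 × 0.032
s = 2.0 x 10^-6 M
Check: s = 2.0 x 10^-6 ≪ 0.032, so the approximation is valid.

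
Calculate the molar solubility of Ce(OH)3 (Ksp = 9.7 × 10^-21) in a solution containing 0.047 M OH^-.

Ce(OH)3(s) ⇌ Ce^3+(aq) + 3 OH^-(aq)
Ksp = [Ce^3+][OH^-]^3
If s mol/L dissolves here, [Ce^3+] = s, [OH^-] = 0.047 + 3s ≈ 0.047 (common-ion effect: OH^- is already 0.047 M).
Ksp ≈ s × (0.047)^3
s = 9.3 × 10^-17 M
Check: 3s = 2.8 x 10^-16 ≪ 0.047, so the approximation is valid.

s ≈ 9.3 × 10^-17 M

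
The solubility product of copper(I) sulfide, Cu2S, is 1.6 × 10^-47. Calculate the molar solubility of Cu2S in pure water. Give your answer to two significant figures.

Cu2S(s) ⇌ 2 Cu^+ + S^2-
Ksp = [Cu^+]^2[S^2-]
With molar solubility s: [Cu^+] = 2s, [S^2-] = s.
Ksp = (2s)^2s = 4s^3
s^3 = 1.6 × 10^-47 / 4, so s = 1.6 × 10^-16 M

1.6 × 10^-16 M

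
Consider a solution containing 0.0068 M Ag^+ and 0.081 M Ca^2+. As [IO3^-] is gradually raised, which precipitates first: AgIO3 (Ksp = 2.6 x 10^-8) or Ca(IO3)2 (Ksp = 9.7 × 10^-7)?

Precipitation of each salt starts when its ion product equals its Ksp.
For AgIO3: 2.6 x 10^-8 = 0.0068 × [IO3^-]  ⇒  [IO3^-] = 3.8 × 10^-6 M.
For Ca(IO3)2: 9.7 × 10^-7 = 0.081 × [IO3^-]^2  ⇒  [IO3^-] = 3.5 × 10^-3 M.
The salt with the lower threshold [IO3^-] precipitates first: AgIO3.

AgIO3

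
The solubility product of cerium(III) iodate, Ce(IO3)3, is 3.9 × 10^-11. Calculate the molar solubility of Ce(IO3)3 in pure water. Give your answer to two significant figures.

s ≈ 1.1 × 10^-3 M

Ce(IO3)3(s) ⇌ Ce^3+(aq) + 3 IO3^-(aq)
Ksp = [Ce^3+][IO3^-]^3
If s mol/L of Ce(IO3)3 dissolves, [Ce^3+] = s and [IO3^-] = 3s.
Ksp = s(3s)^3 = 27s^4
s = (3.9 × 10^-11 / 27)^(1/4) = 1.1 x 10^-3 M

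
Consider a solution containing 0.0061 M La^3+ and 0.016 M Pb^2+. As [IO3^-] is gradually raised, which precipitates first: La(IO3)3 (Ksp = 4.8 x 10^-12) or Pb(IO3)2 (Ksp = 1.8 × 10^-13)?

Precipitation of each salt starts when its ion product equals its Ksp.
For La(IO3)3: 4.8 x 10^-12 = 0.0061 × [IO3^-]^3  ⇒  [IO3^-] = 9.2 x 10^-4 M.
For Pb(IO3)2: 1.8 × 10^-13 = 0.016 × [IO3^-]^2  ⇒  [IO3^-] = 3.4 × 10^-6 M.
The salt with the lower threshold [IO3^-] precipitates first: Pb(IO3)2.

Pb(IO3)2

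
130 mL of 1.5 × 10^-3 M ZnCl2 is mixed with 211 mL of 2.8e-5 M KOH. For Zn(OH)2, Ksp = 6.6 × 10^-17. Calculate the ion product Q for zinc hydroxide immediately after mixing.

1.7 × 10^-13

Total volume = 130 + 211 = 341 mL.
[Zn^2+] = 1.5 × 10^-3 × (130/341) = 5.72 x 10^-4 M
[OH^-] = 2.8 x 10^-5 × (211/341) = 1.73 x 10^-5 M
Zn(OH)2(s) ⇌ Zn^2+(aq) + 2 OH^-(aq), so Q = [Zn^2+][OH^-]^2
Q = (5.72 × 10^-4)(1.73 × 10^-5)^2 = 1.7 × 10^-13
Q > Ksp, so Zn(OH)2 will precipitate.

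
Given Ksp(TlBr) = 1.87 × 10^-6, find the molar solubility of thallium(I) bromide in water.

TlBr(s) ⇌ Tl^+(aq) + Br^-(aq)
Ksp = [Tl^+][Br^-]
For each mole of TlBr that dissolves: [Tl^+] = s, [Br^-] = s.
Ksp = s^2
s = (1.87 × 10^-6)^(1/2) = 1.37 x 10^-3 M

s = 1.37 × 10^-3 M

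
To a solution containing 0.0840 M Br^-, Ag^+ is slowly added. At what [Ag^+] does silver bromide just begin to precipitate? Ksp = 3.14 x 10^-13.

AgBr(s) ⇌ Ag^+ + Br^-
Ksp = [Ag^+][Br^-]
Precipitation begins when Q = Ksp. With [Br^-] = 0.0840 M:
3.14 x 10^-13 = (0.0840) × [Ag^+]
[Ag^+] = (3.14 x 10^-13 / 8.40 × 10^-2) = 3.74 × 10^-12 M

[Ag^+] ≈ 3.74e-12 M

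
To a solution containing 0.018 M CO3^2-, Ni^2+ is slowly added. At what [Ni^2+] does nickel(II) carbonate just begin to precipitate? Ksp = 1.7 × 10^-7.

NiCO3(s) <=> Ni^2+ + CO3^2-
Ksp = [Ni^2+][CO3^2-]
Precipitation begins when Q = Ksp. With [CO3^2-] = 0.018 M:
1.7 × 10^-7 = (0.018) × [Ni^2+]
[Ni^2+] = (1.7 × 10^-7 / 1.8 × 10^-2) = 9.4 x 10^-6 M

[Ni^2+] ≈ 9.4 × 10^-6 M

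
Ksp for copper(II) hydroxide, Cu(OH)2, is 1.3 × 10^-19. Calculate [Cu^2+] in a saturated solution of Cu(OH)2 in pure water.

Cu(OH)2(s) <=> Cu^2+(aq) + 2 OH^-(aq)
Ksp = [Cu^2+][OH^-]^2
Let s = molar solubility. Then [Cu^2+] = s and [OH^-] = 2s.
So Ksp = s × (2s)^2 = 4s^3
s^3 = 1.3 × 10^-19 / 4, so s = 3.19 x 10^-7 M
[Cu^2+] = s = 3.2 × 10^-7 M

[Cu^2+] ≈ 3.2 x 10^-7 M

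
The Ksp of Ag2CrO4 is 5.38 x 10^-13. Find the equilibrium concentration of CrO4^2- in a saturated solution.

5.12 × 10^-5 M

Ag2CrO4(s) <=> 2 Ag^+(aq) + CrO4^2-(aq)
Ksp = [Ag^+]^2[CrO4^2-]
If s mol/L of Ag2CrO4 dissolves, [Ag^+] = 2s and [CrO4^2-] = s.
Substituting: Ksp = (2s)^2s = 4s^3
Solving, s = (5.38 x 10^-13/4)^(1/3) = 5.124 x 10^-5 M
[CrO4^2-] = s = 5.12 x 10^-5 M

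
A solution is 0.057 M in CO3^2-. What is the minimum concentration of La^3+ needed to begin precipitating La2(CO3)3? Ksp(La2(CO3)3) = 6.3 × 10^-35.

La2(CO3)3(s) ⇌ 2 La^3+ + 3 CO3^2-
Ksp = [La^3+]^2[CO3^2-]^3
Precipitation begins when Q = Ksp. With [CO3^2-] = 0.057 M:
6.3 × 10^-35 = (0.057)^3 × [La^3+]^2
[La^3+] = (6.3 × 10^-35 / 1.85 × 10^-4)^(1/2) = 5.8 × 10^-16 M

[La^3+] ≈ 5.8e-16 M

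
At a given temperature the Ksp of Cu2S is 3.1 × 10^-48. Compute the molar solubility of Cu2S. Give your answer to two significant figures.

s ≈ 9.2e-17 M

Cu2S(s) <=> 2 Cu^+(aq) + S^2-(aq)
Ksp = [Cu^+]^2[S^2-]
If s mol/L of Cu2S dissolves, [Cu^+] = 2s and [S^2-] = s.
So Ksp = (2s)^2 × s = 4s^3
s = (3.1 × 10^-48 / 4)^(1/3) = 9.2 × 10^-17 M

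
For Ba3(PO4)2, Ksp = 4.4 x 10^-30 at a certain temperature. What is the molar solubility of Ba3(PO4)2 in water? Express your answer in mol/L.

Ba3(PO4)2(s) <=> 3 Ba^2+ + 2 PO4^3-
Ksp = [Ba^2+]^3[PO4^3-]^2
Let s = molar solubility. Then [Ba^2+] = 3s and [PO4^3-] = 2s.
So Ksp = (3s)^3 × (2s)^2 = 108s^5
Solving, s = (4.4 x 10^-30/108)^(1/5) = 5.3 × 10^-7 M

5.3 × 10^-7 M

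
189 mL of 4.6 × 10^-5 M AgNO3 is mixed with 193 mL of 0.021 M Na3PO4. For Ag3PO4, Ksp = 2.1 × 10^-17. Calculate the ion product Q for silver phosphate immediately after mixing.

Q ≈ 1.3 x 10^-16

Total volume = 189 + 193 = 382 mL.
[Ag^+] = 4.6 × 10^-5 × (189/382) = 2.28 × 10^-5 M
[PO4^3-] = 2.1 × 10^-2 × (193/382) = 1.06 × 10^-2 M
Ag3PO4(s) ⇌ 3 Ag^+ + PO4^3-, so Q = [Ag^+]^3[PO4^3-]
Q = (2.28 × 10^-5)^3(1.06 × 10^-2) = 1.3 × 10^-16
Q > Ksp, so Ag3PO4 will precipitate.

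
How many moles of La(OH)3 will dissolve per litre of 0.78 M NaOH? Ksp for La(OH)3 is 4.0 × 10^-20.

s ≈ 8.4e-20 M

La(OH)3(s) ⇌ La^3+(aq) + 3 OH^-(aq)
Ksp = [La^3+][OH^-]^3
Let s = moles of La(OH)3 that dissolve per litre. [La^3+] = s, [OH^-] = 0.78 + 3s ≈ 0.78 (common-ion effect: OH^- is already 0.78 M).
Ksp ≈ s × (0.78)^3
s = 8.4 × 10^-20 M
Check: 3s = 2.5 x 10^-19 ≪ 0.78, so the approximation is valid.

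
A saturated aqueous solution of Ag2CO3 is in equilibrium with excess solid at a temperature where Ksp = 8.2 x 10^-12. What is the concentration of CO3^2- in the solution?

Ag2CO3(s) ⇌ 2 Ag^+ + CO3^2-
Ksp = [Ag^+]^2[CO3^2-]
With molar solubility s: [Ag^+] = 2s, [CO3^2-] = s.
Substituting: Ksp = (2s)^2s = 4s^3
s = (8.2 x 10^-12 / 4)^(1/3) = 1.27 × 10^-4 M
[CO3^2-] = s = 1.3 × 10^-4 M

[CO3^2-] ≈ 1.3 × 10^-4 M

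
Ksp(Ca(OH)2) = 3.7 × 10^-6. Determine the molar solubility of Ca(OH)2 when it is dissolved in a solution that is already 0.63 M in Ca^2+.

1.2 x 10^-3 M

Ca(OH)2(s) ⇌ Ca^2+(aq) + 2 OH^-(aq)
Ksp = [Ca^2+][OH^-]^2
Let s be the molar solubility in this solution. [Ca^2+] = 0.63 + s ≈ 0.63, [OH^-] = 2s (Ksp is small, so little additional dissolves).
Ksp ≈ 0.63 × (2s)^2
s = 1.2 × 10^-3 M
Check: s = 1.2 × 10^-3 ≪ 0.63, so the approximation is valid.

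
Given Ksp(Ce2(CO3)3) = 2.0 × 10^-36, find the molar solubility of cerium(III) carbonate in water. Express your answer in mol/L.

s = 2.8e-8 M

Ce2(CO3)3(s) ⇌ 2 Ce^3+ + 3 CO3^2-
Ksp = [Ce^3+]^2[CO3^2-]^3
If s mol/L of Ce2(CO3)3 dissolves, [Ce^3+] = 2s and [CO3^2-] = 3s.
So Ksp = (2s)^2 × (3s)^3 = 108s^5
Solving, s = (2.0 × 10^-36/108)^(1/5) = 2.8 × 10^-8 M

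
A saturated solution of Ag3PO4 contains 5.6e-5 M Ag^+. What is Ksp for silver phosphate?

Ag3PO4(s) <=> 3 Ag^+(aq) + PO4^3-(aq)
Stoichiometry gives [PO4^3-] = (1/3)[Ag^+] = 1.87 × 10^-5 M.
Ksp = [Ag^+]^3[PO4^3-]
Ksp = (5.6 x 10^-5)^3 × 1.87 × 10^-5 = 3.3 x 10^-18

Ksp ≈ 3.3e-18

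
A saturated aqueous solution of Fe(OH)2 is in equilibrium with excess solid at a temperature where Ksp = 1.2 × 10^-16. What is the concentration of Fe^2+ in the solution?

Fe(OH)2(s) ⇌ Fe^2+(aq) + 2 OH^-(aq)
Ksp = [Fe^2+][OH^-]^2
Let s = molar solubility. Then [Fe^2+] = s and [OH^-] = 2s.
Ksp = s(2s)^2 = 4s^3
Solving, s = (1.2 × 10^-16/4)^(1/3) = 3.11 × 10^-6 M
[Fe^2+] = s = 3.1 × 10^-6 M

[Fe^2+] ≈ 3.1e-6 M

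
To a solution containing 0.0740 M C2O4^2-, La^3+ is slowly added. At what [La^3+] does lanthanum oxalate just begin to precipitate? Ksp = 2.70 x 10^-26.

La2(C2O4)3(s) <=> 2 La^3+(aq) + 3 C2O4^2-(aq)
Ksp = [La^3+]^2[C2O4^2-]^3
Precipitation begins when Q = Ksp. With [C2O4^2-] = 0.0740 M:
2.70 x 10^-26 = (0.0740)^3 × [La^3+]^2
[La^3+] = (2.70 x 10^-26 / 4.052 × 10^-4)^(1/2) = 8.16 x 10^-12 M

[La^3+] = 8.16e-12 M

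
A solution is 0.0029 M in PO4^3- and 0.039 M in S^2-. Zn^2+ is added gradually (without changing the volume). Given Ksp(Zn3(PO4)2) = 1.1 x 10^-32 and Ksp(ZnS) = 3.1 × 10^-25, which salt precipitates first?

ZnS

Precipitation of each salt starts when its ion product equals its Ksp.
For Zn3(PO4)2: 1.1 x 10^-32 = (0.0029)^2 × [Zn^2+]^3  ⇒  [Zn^2+] = 1.1 × 10^-9 M.
For ZnS: 3.1 × 10^-25 = 0.039 × [Zn^2+]  ⇒  [Zn^2+] = 7.9 × 10^-24 M.
The salt with the lower threshold [Zn^2+] precipitates first: ZnS.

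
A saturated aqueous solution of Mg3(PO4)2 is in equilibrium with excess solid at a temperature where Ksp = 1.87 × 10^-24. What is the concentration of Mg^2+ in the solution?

Mg3(PO4)2(s) ⇌ 3 Mg^2+(aq) + 2 PO4^3-(aq)
Ksp = [Mg^2+]^3[PO4^3-]^2
With molar solubility s: [Mg^2+] = 3s, [PO4^3-] = 2s.
Substituting: Ksp = (3s)^3(2s)^2 = 108s^5
Solving, s = (1.87 × 10^-24/108)^(1/5) = 7.042 × 10^-6 M
[Mg^2+] = 3s = 2.11 x 10^-5 M

[Mg^2+] ≈ 2.11 × 10^-5 M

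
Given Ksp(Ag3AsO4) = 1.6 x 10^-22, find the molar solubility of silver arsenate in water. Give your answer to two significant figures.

Ag3AsO4(s) ⇌ 3 Ag^+ + AsO4^3-
Ksp = [Ag^+]^3[AsO4^3-]
Let s = molar solubility. Then [Ag^+] = 3s and [AsO4^3-] = s.
Ksp = (3s)^3s = 27s^4
s^4 = 1.6 x 10^-22 / 27, so s = 1.6 x 10^-6 M

s ≈ 1.6e-6 M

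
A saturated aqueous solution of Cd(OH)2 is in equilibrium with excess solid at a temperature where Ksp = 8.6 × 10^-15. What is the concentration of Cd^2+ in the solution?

[Cd^2+] = 1.3 × 10^-5 M

Cd(OH)2(s) <=> Cd^2+(aq) + 2 OH^-(aq)
Ksp = [Cd^2+][OH^-]^2
If s mol/L of Cd(OH)2 dissolves, [Cd^2+] = s and [OH^-] = 2s.
Ksp = s(2s)^2 = 4s^3
s = (8.6 × 10^-15 / 4)^(1/3) = 1.29 × 10^-5 M
[Cd^2+] = s = 1.3 × 10^-5 M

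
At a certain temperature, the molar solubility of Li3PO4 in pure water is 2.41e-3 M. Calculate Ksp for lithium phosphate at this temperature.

Li3PO4(s) <=> 3 Li^+ + PO4^3-
For each mole of Li3PO4 that dissolves: [Li^+] = 3s, [PO4^3-] = s.
Ksp = [Li^+]^3[PO4^3-]
Ksp = (3s)^3s = 27s^4
With s = 2.41 × 10^-3: Ksp = 9.11 × 10^-10

Ksp ≈ 9.11e-10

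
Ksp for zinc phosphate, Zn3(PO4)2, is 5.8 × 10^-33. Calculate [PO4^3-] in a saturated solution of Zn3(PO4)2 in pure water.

[PO4^3-] = 2.8e-7 M

Zn3(PO4)2(s) <=> 3 Zn^2+(aq) + 2 PO4^3-(aq)
Ksp = [Zn^2+]^3[PO4^3-]^2
Let s = molar solubility. Then [Zn^2+] = 3s and [PO4^3-] = 2s.
So Ksp = (3s)^3 × (2s)^2 = 108s^5
s = (5.8 × 10^-33 / 108)^(1/5) = 1.40 x 10^-7 M
[PO4^3-] = 2s = 2.8 × 10^-7 M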